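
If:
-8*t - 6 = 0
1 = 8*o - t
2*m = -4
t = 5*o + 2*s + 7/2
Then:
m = -2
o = 1/32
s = -141/64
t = -3/4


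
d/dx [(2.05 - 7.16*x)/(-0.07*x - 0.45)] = (0.235585*x + 1.514475)/(0.07*x + 0.45)^3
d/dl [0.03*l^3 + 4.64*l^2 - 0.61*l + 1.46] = 0.09*l^2 + 9.28*l - 0.61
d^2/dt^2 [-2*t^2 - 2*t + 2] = -4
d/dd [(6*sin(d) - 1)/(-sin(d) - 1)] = -7*cos(d)/(sin(d) + 1)^2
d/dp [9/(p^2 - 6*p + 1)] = 18*(3 - p)/(p^2 - 6*p + 1)^2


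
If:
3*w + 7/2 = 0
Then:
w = -7/6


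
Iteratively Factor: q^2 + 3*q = (q + 3)*(q)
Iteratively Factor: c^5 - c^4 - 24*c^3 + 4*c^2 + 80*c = (c)*(c^4 - c^3 - 24*c^2 + 4*c + 80) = c*(c - 2)*(c^3 + c^2 - 22*c - 40) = c*(c - 5)*(c - 2)*(c^2 + 6*c + 8) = c*(c - 5)*(c - 2)*(c + 2)*(c + 4)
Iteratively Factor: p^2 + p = (p)*(p + 1)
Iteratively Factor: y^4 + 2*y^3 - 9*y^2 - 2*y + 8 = (y + 1)*(y^3 + y^2 - 10*y + 8) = (y + 1)*(y + 4)*(y^2 - 3*y + 2) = (y - 1)*(y + 1)*(y + 4)*(y - 2)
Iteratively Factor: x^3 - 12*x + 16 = (x + 4)*(x^2 - 4*x + 4) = (x - 2)*(x + 4)*(x - 2)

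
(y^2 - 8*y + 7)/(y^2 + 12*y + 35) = (y^2 - 8*y + 7)/(y^2 + 12*y + 35)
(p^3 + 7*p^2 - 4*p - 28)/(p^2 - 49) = (p^2 - 4)/(p - 7)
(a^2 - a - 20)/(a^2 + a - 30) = (a + 4)/(a + 6)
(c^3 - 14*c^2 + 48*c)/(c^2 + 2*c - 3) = c*(c^2 - 14*c + 48)/(c^2 + 2*c - 3)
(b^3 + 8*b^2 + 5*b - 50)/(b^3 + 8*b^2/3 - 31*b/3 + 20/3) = 3*(b^2 + 3*b - 10)/(3*b^2 - 7*b + 4)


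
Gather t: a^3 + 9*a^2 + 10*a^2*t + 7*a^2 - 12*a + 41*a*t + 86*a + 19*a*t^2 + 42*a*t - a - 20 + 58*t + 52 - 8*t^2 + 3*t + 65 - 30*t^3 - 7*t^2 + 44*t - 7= a^3 + 16*a^2 + 73*a - 30*t^3 + t^2*(19*a - 15) + t*(10*a^2 + 83*a + 105) + 90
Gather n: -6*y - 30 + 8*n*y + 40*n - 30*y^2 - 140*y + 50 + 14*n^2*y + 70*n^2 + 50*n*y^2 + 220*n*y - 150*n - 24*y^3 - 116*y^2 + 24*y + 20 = n^2*(14*y + 70) + n*(50*y^2 + 228*y - 110) - 24*y^3 - 146*y^2 - 122*y + 40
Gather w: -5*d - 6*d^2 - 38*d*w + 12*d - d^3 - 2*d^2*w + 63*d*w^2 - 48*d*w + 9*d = -d^3 - 6*d^2 + 63*d*w^2 + 16*d + w*(-2*d^2 - 86*d)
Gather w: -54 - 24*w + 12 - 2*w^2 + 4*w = -2*w^2 - 20*w - 42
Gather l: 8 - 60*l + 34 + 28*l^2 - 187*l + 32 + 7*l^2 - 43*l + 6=35*l^2 - 290*l + 80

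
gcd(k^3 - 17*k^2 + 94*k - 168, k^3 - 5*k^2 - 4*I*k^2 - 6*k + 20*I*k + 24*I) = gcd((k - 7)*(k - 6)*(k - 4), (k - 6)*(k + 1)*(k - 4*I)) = k - 6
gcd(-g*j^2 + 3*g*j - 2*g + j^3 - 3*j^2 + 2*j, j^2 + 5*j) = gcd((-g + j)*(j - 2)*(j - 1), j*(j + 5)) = 1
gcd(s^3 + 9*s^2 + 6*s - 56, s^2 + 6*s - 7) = s + 7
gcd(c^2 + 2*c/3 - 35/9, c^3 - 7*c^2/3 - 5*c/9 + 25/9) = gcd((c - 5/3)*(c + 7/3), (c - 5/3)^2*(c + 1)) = c - 5/3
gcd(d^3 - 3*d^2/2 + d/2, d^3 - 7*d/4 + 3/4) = d^2 - 3*d/2 + 1/2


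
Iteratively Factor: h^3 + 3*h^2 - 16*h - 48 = (h - 4)*(h^2 + 7*h + 12) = (h - 4)*(h + 4)*(h + 3)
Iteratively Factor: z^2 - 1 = (z - 1)*(z + 1)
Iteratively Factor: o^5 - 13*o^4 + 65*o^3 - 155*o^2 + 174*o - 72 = (o - 2)*(o^4 - 11*o^3 + 43*o^2 - 69*o + 36) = (o - 4)*(o - 2)*(o^3 - 7*o^2 + 15*o - 9) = (o - 4)*(o - 3)*(o - 2)*(o^2 - 4*o + 3) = (o - 4)*(o - 3)*(o - 2)*(o - 1)*(o - 3)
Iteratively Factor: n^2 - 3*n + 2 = (n - 2)*(n - 1)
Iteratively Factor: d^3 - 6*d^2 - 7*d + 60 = (d - 4)*(d^2 - 2*d - 15) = (d - 5)*(d - 4)*(d + 3)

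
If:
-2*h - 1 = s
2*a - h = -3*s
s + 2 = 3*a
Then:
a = 13/25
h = -7/25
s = -11/25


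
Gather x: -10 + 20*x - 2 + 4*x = 24*x - 12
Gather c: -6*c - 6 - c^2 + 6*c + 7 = 1 - c^2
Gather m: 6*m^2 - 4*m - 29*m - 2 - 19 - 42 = 6*m^2 - 33*m - 63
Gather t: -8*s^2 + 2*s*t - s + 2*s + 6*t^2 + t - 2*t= -8*s^2 + s + 6*t^2 + t*(2*s - 1)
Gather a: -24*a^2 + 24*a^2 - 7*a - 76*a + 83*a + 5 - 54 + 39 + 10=0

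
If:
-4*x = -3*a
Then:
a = 4*x/3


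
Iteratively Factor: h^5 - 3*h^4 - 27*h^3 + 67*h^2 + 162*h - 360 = (h - 2)*(h^4 - h^3 - 29*h^2 + 9*h + 180) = (h - 3)*(h - 2)*(h^3 + 2*h^2 - 23*h - 60) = (h - 3)*(h - 2)*(h + 3)*(h^2 - h - 20) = (h - 5)*(h - 3)*(h - 2)*(h + 3)*(h + 4)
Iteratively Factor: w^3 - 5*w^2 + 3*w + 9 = (w + 1)*(w^2 - 6*w + 9) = (w - 3)*(w + 1)*(w - 3)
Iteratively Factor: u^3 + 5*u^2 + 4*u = (u + 4)*(u^2 + u) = (u + 1)*(u + 4)*(u)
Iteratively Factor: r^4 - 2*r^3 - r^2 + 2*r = (r)*(r^3 - 2*r^2 - r + 2) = r*(r + 1)*(r^2 - 3*r + 2) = r*(r - 1)*(r + 1)*(r - 2)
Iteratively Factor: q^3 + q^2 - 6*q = (q)*(q^2 + q - 6) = q*(q - 2)*(q + 3)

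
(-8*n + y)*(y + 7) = -8*n*y - 56*n + y^2 + 7*y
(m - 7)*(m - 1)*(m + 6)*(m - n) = m^4 - m^3*n - 2*m^3 + 2*m^2*n - 41*m^2 + 41*m*n + 42*m - 42*n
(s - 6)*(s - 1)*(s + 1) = s^3 - 6*s^2 - s + 6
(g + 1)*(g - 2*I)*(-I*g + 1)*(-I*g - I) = -g^4 - 2*g^3 + I*g^3 - 3*g^2 + 2*I*g^2 - 4*g + I*g - 2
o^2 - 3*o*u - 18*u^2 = (o - 6*u)*(o + 3*u)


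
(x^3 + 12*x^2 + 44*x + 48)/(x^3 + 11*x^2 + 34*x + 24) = (x + 2)/(x + 1)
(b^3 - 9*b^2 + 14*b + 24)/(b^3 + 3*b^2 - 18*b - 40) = (b^2 - 5*b - 6)/(b^2 + 7*b + 10)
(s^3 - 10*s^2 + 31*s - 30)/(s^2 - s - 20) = (s^2 - 5*s + 6)/(s + 4)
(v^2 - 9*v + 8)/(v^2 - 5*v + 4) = (v - 8)/(v - 4)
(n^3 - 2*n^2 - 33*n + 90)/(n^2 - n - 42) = (n^2 - 8*n + 15)/(n - 7)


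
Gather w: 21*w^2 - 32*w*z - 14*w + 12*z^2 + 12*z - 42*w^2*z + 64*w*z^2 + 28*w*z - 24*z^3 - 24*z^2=w^2*(21 - 42*z) + w*(64*z^2 - 4*z - 14) - 24*z^3 - 12*z^2 + 12*z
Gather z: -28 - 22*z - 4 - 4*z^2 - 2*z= -4*z^2 - 24*z - 32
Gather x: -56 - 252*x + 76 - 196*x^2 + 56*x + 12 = -196*x^2 - 196*x + 32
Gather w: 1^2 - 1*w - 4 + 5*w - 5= 4*w - 8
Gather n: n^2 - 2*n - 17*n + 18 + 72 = n^2 - 19*n + 90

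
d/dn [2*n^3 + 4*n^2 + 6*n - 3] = 6*n^2 + 8*n + 6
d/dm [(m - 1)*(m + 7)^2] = (m + 7)*(3*m + 5)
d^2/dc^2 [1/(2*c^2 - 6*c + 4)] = (-c^2 + 3*c + (2*c - 3)^2 - 2)/(c^2 - 3*c + 2)^3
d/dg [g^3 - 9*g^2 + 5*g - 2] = 3*g^2 - 18*g + 5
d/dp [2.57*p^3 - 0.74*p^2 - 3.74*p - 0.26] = 7.71*p^2 - 1.48*p - 3.74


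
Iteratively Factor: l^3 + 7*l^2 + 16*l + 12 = (l + 3)*(l^2 + 4*l + 4) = (l + 2)*(l + 3)*(l + 2)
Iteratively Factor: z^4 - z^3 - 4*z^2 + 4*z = (z + 2)*(z^3 - 3*z^2 + 2*z) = (z - 2)*(z + 2)*(z^2 - z) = (z - 2)*(z - 1)*(z + 2)*(z)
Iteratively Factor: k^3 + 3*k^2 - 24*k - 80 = (k + 4)*(k^2 - k - 20) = (k + 4)^2*(k - 5)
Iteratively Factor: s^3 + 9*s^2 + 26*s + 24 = (s + 2)*(s^2 + 7*s + 12) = (s + 2)*(s + 3)*(s + 4)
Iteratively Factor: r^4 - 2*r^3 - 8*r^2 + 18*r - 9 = (r - 3)*(r^3 + r^2 - 5*r + 3) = (r - 3)*(r + 3)*(r^2 - 2*r + 1) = (r - 3)*(r - 1)*(r + 3)*(r - 1)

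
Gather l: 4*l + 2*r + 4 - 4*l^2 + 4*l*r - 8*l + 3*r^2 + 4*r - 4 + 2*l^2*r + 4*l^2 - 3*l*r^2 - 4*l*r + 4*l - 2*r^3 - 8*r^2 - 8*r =2*l^2*r - 3*l*r^2 - 2*r^3 - 5*r^2 - 2*r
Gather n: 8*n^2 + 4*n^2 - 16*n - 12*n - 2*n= 12*n^2 - 30*n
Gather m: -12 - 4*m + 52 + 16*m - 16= 12*m + 24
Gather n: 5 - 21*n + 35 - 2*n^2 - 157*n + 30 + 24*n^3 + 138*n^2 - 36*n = 24*n^3 + 136*n^2 - 214*n + 70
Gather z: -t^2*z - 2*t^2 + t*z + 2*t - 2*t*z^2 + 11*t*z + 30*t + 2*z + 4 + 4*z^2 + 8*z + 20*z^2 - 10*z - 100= -2*t^2 + 32*t + z^2*(24 - 2*t) + z*(-t^2 + 12*t) - 96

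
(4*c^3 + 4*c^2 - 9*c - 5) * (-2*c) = -8*c^4 - 8*c^3 + 18*c^2 + 10*c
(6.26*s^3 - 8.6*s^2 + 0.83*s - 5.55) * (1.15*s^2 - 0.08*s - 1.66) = 7.199*s^5 - 10.3908*s^4 - 8.7491*s^3 + 7.8271*s^2 - 0.9338*s + 9.213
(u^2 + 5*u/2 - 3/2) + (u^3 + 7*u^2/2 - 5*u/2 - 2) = u^3 + 9*u^2/2 - 7/2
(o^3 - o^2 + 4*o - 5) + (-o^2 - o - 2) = o^3 - 2*o^2 + 3*o - 7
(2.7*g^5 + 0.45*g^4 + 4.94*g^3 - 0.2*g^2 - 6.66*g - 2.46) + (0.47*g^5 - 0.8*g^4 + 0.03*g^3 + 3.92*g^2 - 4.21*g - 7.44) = 3.17*g^5 - 0.35*g^4 + 4.97*g^3 + 3.72*g^2 - 10.87*g - 9.9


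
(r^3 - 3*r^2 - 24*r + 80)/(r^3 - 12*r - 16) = (r^2 + r - 20)/(r^2 + 4*r + 4)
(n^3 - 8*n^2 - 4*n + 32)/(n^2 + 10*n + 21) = (n^3 - 8*n^2 - 4*n + 32)/(n^2 + 10*n + 21)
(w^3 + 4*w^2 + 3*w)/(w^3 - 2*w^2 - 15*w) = (w + 1)/(w - 5)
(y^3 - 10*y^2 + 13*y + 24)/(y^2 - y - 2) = (y^2 - 11*y + 24)/(y - 2)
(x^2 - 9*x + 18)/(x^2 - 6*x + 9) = (x - 6)/(x - 3)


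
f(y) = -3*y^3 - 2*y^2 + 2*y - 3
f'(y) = -9*y^2 - 4*y + 2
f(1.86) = -25.50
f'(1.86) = -36.58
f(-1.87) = 5.88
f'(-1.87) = -21.99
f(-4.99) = 309.97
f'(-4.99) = -202.14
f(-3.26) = 73.16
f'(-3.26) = -80.61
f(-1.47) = -0.73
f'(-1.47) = -11.57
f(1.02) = -6.22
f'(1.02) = -11.44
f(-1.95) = 7.74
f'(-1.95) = -24.42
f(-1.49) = -0.50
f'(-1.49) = -12.02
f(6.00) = -711.00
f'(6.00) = -346.00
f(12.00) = -5451.00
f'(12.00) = -1342.00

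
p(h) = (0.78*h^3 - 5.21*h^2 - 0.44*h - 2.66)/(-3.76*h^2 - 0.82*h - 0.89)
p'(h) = (7.52*h + 0.82)*(0.78*h^3 - 5.21*h^2 - 0.44*h - 2.66)/(-3.76*h^2 - 0.82*h - 0.89)^2 + (2.34*h^2 - 10.42*h - 0.44)/(-3.76*h^2 - 0.82*h - 0.89) = (-2.9328*h^4 - 1.2792*h^3 + 0.5352*h^2 - 10.7294*h - 1.7896)/(14.1376*h^4 + 6.1664*h^3 + 7.3652*h^2 + 1.4596*h + 0.7921)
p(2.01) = 1.03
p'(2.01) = -0.25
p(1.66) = 1.12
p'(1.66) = -0.29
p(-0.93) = 2.19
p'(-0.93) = 0.66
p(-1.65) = 2.01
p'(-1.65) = 0.01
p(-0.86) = 2.24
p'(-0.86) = 0.80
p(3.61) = 0.67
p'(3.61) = -0.21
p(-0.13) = 3.18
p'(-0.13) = -0.53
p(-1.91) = 2.01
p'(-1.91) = -0.06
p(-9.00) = 3.32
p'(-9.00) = -0.20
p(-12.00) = 3.94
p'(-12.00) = -0.21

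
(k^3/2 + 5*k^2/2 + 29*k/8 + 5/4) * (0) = 0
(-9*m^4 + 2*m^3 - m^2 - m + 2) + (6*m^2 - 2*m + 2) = -9*m^4 + 2*m^3 + 5*m^2 - 3*m + 4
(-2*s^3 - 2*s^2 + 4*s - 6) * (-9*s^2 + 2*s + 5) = 18*s^5 + 14*s^4 - 50*s^3 + 52*s^2 + 8*s - 30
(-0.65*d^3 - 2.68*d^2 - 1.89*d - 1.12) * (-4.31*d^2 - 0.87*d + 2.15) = 2.8015*d^5 + 12.1163*d^4 + 9.08*d^3 + 0.7095*d^2 - 3.0891*d - 2.408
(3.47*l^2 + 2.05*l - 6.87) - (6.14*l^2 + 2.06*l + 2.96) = -2.67*l^2 - 0.0100000000000002*l - 9.83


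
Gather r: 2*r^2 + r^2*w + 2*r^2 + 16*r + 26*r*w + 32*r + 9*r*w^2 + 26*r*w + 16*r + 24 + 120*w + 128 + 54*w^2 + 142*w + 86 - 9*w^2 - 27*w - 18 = r^2*(w + 4) + r*(9*w^2 + 52*w + 64) + 45*w^2 + 235*w + 220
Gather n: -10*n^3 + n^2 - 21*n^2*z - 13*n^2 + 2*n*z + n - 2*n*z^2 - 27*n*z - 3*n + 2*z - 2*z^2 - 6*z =-10*n^3 + n^2*(-21*z - 12) + n*(-2*z^2 - 25*z - 2) - 2*z^2 - 4*z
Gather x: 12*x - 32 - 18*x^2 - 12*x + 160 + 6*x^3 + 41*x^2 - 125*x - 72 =6*x^3 + 23*x^2 - 125*x + 56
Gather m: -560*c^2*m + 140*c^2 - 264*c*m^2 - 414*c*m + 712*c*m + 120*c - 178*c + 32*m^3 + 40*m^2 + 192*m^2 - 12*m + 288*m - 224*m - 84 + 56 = 140*c^2 - 58*c + 32*m^3 + m^2*(232 - 264*c) + m*(-560*c^2 + 298*c + 52) - 28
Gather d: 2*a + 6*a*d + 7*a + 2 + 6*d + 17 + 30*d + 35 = 9*a + d*(6*a + 36) + 54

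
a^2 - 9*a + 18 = (a - 6)*(a - 3)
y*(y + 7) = y^2 + 7*y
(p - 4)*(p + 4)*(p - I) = p^3 - I*p^2 - 16*p + 16*I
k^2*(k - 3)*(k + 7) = k^4 + 4*k^3 - 21*k^2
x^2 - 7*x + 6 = (x - 6)*(x - 1)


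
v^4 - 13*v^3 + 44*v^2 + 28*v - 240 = (v - 6)*(v - 5)*(v - 4)*(v + 2)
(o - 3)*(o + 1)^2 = o^3 - o^2 - 5*o - 3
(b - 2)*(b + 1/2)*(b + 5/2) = b^3 + b^2 - 19*b/4 - 5/2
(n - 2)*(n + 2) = n^2 - 4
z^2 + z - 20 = (z - 4)*(z + 5)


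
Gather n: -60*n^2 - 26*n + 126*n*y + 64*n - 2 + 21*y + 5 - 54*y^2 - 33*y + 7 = -60*n^2 + n*(126*y + 38) - 54*y^2 - 12*y + 10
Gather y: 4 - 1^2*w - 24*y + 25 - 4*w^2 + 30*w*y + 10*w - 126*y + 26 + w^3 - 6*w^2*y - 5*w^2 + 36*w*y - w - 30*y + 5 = w^3 - 9*w^2 + 8*w + y*(-6*w^2 + 66*w - 180) + 60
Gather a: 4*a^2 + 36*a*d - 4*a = 4*a^2 + a*(36*d - 4)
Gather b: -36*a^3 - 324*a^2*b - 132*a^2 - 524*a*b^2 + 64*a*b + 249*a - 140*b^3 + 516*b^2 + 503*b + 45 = -36*a^3 - 132*a^2 + 249*a - 140*b^3 + b^2*(516 - 524*a) + b*(-324*a^2 + 64*a + 503) + 45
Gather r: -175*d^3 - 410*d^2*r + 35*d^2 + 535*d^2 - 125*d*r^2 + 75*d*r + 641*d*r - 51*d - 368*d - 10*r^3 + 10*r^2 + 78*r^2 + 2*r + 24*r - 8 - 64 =-175*d^3 + 570*d^2 - 419*d - 10*r^3 + r^2*(88 - 125*d) + r*(-410*d^2 + 716*d + 26) - 72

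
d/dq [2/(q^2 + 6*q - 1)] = 4*(-q - 3)/(q^2 + 6*q - 1)^2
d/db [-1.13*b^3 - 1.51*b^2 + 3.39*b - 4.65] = -3.39*b^2 - 3.02*b + 3.39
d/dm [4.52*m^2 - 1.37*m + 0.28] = 9.04*m - 1.37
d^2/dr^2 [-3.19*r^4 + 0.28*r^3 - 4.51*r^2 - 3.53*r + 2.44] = -38.28*r^2 + 1.68*r - 9.02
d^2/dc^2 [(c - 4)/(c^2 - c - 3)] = 2*((5 - 3*c)*(-c^2 + c + 3) - (c - 4)*(2*c - 1)^2)/(-c^2 + c + 3)^3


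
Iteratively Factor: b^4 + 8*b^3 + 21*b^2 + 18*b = (b + 2)*(b^3 + 6*b^2 + 9*b) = b*(b + 2)*(b^2 + 6*b + 9) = b*(b + 2)*(b + 3)*(b + 3)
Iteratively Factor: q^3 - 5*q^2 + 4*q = (q - 4)*(q^2 - q) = (q - 4)*(q - 1)*(q)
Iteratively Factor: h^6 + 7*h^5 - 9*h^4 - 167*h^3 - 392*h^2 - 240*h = (h + 4)*(h^5 + 3*h^4 - 21*h^3 - 83*h^2 - 60*h) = (h + 3)*(h + 4)*(h^4 - 21*h^2 - 20*h) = h*(h + 3)*(h + 4)*(h^3 - 21*h - 20) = h*(h + 1)*(h + 3)*(h + 4)*(h^2 - h - 20) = h*(h - 5)*(h + 1)*(h + 3)*(h + 4)*(h + 4)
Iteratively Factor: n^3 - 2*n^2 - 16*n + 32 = (n - 2)*(n^2 - 16) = (n - 2)*(n + 4)*(n - 4)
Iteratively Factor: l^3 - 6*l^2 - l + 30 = (l - 3)*(l^2 - 3*l - 10) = (l - 5)*(l - 3)*(l + 2)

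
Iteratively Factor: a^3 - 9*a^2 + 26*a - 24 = (a - 4)*(a^2 - 5*a + 6) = (a - 4)*(a - 3)*(a - 2)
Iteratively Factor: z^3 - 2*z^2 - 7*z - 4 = (z + 1)*(z^2 - 3*z - 4) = (z + 1)^2*(z - 4)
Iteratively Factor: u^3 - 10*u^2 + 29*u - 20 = (u - 5)*(u^2 - 5*u + 4) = (u - 5)*(u - 1)*(u - 4)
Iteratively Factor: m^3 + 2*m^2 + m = (m + 1)*(m^2 + m) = (m + 1)^2*(m)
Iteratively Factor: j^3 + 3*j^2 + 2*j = (j)*(j^2 + 3*j + 2) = j*(j + 2)*(j + 1)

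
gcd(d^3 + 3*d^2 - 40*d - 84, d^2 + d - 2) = d + 2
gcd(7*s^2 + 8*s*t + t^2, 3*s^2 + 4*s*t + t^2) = s + t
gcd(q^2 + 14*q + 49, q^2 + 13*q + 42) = q + 7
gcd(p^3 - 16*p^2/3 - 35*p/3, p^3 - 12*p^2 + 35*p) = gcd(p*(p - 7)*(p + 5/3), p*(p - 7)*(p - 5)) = p^2 - 7*p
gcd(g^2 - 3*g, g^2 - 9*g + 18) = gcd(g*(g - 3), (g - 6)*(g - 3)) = g - 3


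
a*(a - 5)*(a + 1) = a^3 - 4*a^2 - 5*a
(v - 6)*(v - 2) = v^2 - 8*v + 12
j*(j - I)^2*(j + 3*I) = j^4 + I*j^3 + 5*j^2 - 3*I*j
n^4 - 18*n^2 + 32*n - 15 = (n - 3)*(n - 1)^2*(n + 5)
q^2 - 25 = (q - 5)*(q + 5)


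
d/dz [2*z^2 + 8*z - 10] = 4*z + 8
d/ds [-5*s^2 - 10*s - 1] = -10*s - 10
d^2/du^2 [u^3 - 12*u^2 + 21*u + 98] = 6*u - 24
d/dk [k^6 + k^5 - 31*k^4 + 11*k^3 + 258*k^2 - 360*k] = 6*k^5 + 5*k^4 - 124*k^3 + 33*k^2 + 516*k - 360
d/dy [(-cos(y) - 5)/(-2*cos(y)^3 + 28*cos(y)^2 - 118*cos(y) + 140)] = (-277*cos(y) + cos(2*y) + cos(3*y) + 731)*sin(y)/(4*(cos(y)^3 - 14*cos(y)^2 + 59*cos(y) - 70)^2)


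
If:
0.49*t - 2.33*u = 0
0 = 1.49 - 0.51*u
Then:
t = 13.89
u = 2.92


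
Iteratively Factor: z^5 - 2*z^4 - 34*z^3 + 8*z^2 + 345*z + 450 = (z + 3)*(z^4 - 5*z^3 - 19*z^2 + 65*z + 150) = (z - 5)*(z + 3)*(z^3 - 19*z - 30) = (z - 5)^2*(z + 3)*(z^2 + 5*z + 6) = (z - 5)^2*(z + 2)*(z + 3)*(z + 3)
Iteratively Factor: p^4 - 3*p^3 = (p)*(p^3 - 3*p^2) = p*(p - 3)*(p^2) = p^2*(p - 3)*(p)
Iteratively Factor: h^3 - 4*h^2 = (h)*(h^2 - 4*h) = h*(h - 4)*(h)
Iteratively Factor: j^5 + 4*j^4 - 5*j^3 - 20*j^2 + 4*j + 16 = (j + 2)*(j^4 + 2*j^3 - 9*j^2 - 2*j + 8) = (j + 2)*(j + 4)*(j^3 - 2*j^2 - j + 2) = (j + 1)*(j + 2)*(j + 4)*(j^2 - 3*j + 2) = (j - 1)*(j + 1)*(j + 2)*(j + 4)*(j - 2)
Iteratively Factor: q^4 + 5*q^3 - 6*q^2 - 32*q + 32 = (q - 1)*(q^3 + 6*q^2 - 32) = (q - 1)*(q + 4)*(q^2 + 2*q - 8) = (q - 2)*(q - 1)*(q + 4)*(q + 4)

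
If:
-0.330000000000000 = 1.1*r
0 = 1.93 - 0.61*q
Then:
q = 3.16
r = -0.30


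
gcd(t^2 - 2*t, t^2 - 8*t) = t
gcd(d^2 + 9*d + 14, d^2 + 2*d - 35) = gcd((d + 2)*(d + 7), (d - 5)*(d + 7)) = d + 7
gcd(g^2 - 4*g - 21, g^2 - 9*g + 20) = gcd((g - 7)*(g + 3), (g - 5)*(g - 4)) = 1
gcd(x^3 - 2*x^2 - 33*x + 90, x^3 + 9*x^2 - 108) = x^2 + 3*x - 18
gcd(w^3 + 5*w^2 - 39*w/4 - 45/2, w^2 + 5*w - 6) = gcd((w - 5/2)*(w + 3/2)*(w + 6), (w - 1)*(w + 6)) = w + 6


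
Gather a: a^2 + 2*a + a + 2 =a^2 + 3*a + 2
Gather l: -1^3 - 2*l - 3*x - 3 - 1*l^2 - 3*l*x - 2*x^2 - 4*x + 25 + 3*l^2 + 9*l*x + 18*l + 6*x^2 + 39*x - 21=2*l^2 + l*(6*x + 16) + 4*x^2 + 32*x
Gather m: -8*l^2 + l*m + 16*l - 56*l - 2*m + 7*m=-8*l^2 - 40*l + m*(l + 5)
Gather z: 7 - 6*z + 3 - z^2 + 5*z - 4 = -z^2 - z + 6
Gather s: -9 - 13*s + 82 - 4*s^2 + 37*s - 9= -4*s^2 + 24*s + 64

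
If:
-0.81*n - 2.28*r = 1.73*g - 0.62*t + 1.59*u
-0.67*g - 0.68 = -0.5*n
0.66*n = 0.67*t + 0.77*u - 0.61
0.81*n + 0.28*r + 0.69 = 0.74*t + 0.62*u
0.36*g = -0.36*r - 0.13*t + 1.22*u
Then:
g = 1.06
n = 2.79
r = -1.13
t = 3.28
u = 0.33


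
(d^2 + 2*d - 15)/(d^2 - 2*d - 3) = (d + 5)/(d + 1)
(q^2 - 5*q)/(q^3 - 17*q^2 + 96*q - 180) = q/(q^2 - 12*q + 36)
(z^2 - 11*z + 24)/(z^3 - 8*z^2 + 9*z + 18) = (z - 8)/(z^2 - 5*z - 6)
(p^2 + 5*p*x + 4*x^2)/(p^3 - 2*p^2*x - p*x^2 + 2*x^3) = (p + 4*x)/(p^2 - 3*p*x + 2*x^2)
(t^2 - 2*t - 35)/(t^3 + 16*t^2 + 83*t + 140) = (t - 7)/(t^2 + 11*t + 28)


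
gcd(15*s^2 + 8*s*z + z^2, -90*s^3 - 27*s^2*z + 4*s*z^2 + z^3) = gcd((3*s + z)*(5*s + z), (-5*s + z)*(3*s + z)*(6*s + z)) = 3*s + z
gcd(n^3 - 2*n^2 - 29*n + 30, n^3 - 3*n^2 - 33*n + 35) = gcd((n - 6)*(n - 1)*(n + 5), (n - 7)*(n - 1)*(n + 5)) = n^2 + 4*n - 5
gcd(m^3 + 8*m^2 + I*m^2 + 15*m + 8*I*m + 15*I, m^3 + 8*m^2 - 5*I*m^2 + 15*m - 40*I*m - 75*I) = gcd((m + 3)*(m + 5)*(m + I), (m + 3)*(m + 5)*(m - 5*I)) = m^2 + 8*m + 15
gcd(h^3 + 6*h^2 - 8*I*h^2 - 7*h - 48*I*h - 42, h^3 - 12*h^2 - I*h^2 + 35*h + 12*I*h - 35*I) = h - I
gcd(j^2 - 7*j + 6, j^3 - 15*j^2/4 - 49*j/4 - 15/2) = j - 6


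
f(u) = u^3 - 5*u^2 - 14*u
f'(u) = 3*u^2 - 10*u - 14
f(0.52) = -8.49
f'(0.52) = -18.39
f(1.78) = -35.12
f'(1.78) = -22.29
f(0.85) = -14.90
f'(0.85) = -20.33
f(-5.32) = -217.60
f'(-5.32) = 124.11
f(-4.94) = -173.41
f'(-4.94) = 108.61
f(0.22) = -3.31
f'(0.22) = -16.05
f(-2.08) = -1.51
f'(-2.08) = 19.78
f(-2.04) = -0.74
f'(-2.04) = 18.88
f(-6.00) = -312.00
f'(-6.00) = 154.00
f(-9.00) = -1008.00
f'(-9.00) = 319.00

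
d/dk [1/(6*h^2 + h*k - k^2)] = (-h + 2*k)/(6*h^2 + h*k - k^2)^2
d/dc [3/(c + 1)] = -3/(c + 1)^2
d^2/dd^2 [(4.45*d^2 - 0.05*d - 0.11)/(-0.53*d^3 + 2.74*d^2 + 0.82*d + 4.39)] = (-2.50001*d^6 + 0.084270000000032*d^5 - 11.668692*d^4 - 126.718542*d^3 + 327.22782*d^2 - 0.590069999999996*d - 174.380034)/(0.148877*d^9 - 2.308998*d^8 + 11.24607*d^7 - 17.125453*d^6 + 20.851368*d^5 - 92.954856*d^4 - 29.089441*d^3 - 167.27217*d^2 - 47.409366*d - 84.604519)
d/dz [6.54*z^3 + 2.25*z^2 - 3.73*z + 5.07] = 19.62*z^2 + 4.5*z - 3.73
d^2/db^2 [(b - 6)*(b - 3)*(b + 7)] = 6*b - 4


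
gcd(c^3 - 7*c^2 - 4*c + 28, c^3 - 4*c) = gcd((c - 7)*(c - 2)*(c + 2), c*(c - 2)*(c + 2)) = c^2 - 4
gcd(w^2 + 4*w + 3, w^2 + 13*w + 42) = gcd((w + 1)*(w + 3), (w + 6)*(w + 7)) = 1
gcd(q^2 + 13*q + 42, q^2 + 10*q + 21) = q + 7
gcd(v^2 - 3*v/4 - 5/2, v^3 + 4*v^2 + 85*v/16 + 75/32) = v + 5/4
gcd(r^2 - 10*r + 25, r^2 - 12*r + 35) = r - 5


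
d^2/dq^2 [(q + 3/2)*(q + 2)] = 2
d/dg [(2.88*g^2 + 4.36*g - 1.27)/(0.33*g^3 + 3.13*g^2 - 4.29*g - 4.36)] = (-0.9504*g^4 - 2.8776*g^3 - 24.7447*g^2 - 17.1634*g - 24.4579)/(0.1089*g^6 + 2.0658*g^5 + 6.9655*g^4 - 29.733*g^3 - 8.8895*g^2 + 37.4088*g + 19.0096)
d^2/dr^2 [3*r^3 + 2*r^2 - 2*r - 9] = 18*r + 4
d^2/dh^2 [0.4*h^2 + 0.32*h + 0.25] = 0.800000000000000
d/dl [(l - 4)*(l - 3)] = 2*l - 7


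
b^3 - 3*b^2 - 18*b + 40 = (b - 5)*(b - 2)*(b + 4)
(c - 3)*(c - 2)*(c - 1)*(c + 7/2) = c^4 - 5*c^3/2 - 10*c^2 + 65*c/2 - 21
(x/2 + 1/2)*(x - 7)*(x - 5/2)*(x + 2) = x^4/2 - 13*x^3/4 - 9*x^2/2 + 67*x/4 + 35/2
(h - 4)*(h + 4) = h^2 - 16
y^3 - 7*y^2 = y^2*(y - 7)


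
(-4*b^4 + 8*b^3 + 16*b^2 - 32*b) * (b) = -4*b^5 + 8*b^4 + 16*b^3 - 32*b^2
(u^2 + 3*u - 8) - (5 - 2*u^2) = 3*u^2 + 3*u - 13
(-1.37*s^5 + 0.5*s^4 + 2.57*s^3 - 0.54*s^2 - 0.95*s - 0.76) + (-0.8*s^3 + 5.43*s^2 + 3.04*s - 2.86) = -1.37*s^5 + 0.5*s^4 + 1.77*s^3 + 4.89*s^2 + 2.09*s - 3.62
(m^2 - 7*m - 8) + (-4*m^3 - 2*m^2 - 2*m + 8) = -4*m^3 - m^2 - 9*m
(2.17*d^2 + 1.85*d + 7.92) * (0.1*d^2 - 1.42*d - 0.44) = 0.217*d^4 - 2.8964*d^3 - 2.7898*d^2 - 12.0604*d - 3.4848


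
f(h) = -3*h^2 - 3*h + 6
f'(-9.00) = 51.00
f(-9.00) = -210.00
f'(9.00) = -57.00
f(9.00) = -264.00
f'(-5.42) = 29.52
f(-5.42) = -65.87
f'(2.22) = -16.32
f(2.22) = -15.45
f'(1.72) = -13.32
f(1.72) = -8.04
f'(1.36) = -11.16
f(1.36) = -3.63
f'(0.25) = -4.50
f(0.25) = 5.06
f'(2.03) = -15.18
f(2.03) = -12.45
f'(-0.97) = 2.82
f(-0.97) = 6.09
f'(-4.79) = 25.74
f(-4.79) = -48.46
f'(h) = -6*h - 3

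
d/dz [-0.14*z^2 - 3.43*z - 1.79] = -0.28*z - 3.43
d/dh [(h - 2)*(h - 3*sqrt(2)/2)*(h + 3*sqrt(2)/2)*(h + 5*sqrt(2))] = 4*h^3 - 6*h^2 + 15*sqrt(2)*h^2 - 20*sqrt(2)*h - 9*h - 45*sqrt(2)/2 + 9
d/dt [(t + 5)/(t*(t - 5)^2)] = (-2*t^2 - 15*t + 25)/(t^2*(t^3 - 15*t^2 + 75*t - 125))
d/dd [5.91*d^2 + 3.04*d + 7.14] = 11.82*d + 3.04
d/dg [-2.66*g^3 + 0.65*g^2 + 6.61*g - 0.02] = -7.98*g^2 + 1.3*g + 6.61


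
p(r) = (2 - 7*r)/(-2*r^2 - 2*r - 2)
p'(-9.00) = -0.06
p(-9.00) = -0.45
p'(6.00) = -0.06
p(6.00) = 0.47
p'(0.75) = 0.75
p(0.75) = 0.70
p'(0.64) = 1.03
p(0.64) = 0.60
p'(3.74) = -0.11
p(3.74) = 0.65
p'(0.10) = 3.79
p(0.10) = -0.59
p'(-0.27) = 5.75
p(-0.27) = -2.42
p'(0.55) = 1.32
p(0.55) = 0.50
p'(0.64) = 1.03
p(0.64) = 0.60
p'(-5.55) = -0.17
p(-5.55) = -0.78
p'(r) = (2 - 7*r)*(4*r + 2)/(-2*r^2 - 2*r - 2)^2 - 7/(-2*r^2 - 2*r - 2) = (7*r^2 + 7*r - (2*r + 1)*(7*r - 2) + 7)/(2*(r^2 + r + 1)^2)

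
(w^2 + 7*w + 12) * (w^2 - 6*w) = w^4 + w^3 - 30*w^2 - 72*w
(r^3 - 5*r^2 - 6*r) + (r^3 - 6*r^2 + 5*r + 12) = 2*r^3 - 11*r^2 - r + 12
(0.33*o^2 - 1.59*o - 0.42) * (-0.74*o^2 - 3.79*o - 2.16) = -0.2442*o^4 - 0.0741000000000001*o^3 + 5.6241*o^2 + 5.0262*o + 0.9072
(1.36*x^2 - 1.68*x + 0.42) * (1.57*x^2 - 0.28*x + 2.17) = 2.1352*x^4 - 3.0184*x^3 + 4.081*x^2 - 3.7632*x + 0.9114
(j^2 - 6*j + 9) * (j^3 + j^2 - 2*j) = j^5 - 5*j^4 + j^3 + 21*j^2 - 18*j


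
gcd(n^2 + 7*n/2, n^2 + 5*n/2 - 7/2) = n + 7/2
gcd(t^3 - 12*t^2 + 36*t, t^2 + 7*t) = t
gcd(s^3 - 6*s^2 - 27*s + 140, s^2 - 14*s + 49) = s - 7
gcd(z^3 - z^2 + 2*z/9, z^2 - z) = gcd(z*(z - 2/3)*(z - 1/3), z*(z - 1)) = z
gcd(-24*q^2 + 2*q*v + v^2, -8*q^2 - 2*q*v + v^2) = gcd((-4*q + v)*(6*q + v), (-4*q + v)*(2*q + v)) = 4*q - v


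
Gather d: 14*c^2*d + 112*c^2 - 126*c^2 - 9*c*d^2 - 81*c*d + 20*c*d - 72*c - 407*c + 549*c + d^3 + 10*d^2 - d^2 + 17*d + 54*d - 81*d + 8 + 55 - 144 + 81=-14*c^2 + 70*c + d^3 + d^2*(9 - 9*c) + d*(14*c^2 - 61*c - 10)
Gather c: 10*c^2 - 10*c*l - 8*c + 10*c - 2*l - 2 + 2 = 10*c^2 + c*(2 - 10*l) - 2*l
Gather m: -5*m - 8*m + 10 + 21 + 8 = 39 - 13*m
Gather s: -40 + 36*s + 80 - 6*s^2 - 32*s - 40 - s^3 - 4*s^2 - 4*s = -s^3 - 10*s^2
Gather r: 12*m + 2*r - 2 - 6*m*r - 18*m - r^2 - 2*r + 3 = -6*m*r - 6*m - r^2 + 1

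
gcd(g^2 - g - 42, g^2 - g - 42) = g^2 - g - 42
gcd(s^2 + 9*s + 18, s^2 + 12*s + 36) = s + 6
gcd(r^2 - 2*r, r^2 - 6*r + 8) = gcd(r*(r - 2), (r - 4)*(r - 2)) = r - 2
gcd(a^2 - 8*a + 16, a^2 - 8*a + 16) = a^2 - 8*a + 16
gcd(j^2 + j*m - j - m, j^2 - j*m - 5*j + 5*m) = 1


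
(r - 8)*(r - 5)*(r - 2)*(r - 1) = r^4 - 16*r^3 + 81*r^2 - 146*r + 80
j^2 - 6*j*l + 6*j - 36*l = (j + 6)*(j - 6*l)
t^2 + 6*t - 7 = (t - 1)*(t + 7)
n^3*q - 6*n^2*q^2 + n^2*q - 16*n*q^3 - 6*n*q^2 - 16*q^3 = (n - 8*q)*(n + 2*q)*(n*q + q)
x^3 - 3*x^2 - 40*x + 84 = (x - 7)*(x - 2)*(x + 6)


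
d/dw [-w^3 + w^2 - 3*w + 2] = -3*w^2 + 2*w - 3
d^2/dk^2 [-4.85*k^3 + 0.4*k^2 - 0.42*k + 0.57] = 0.8 - 29.1*k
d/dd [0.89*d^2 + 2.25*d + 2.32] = 1.78*d + 2.25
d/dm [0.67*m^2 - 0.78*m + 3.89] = 1.34*m - 0.78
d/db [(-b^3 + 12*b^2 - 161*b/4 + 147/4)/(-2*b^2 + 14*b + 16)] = (4*b^4 - 56*b^3 + 79*b^2 + 1062*b - 2317)/(8*(b^4 - 14*b^3 + 33*b^2 + 112*b + 64))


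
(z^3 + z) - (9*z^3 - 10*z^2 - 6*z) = -8*z^3 + 10*z^2 + 7*z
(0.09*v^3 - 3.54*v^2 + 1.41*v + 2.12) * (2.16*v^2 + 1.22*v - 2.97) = 0.1944*v^5 - 7.5366*v^4 - 1.5405*v^3 + 16.8132*v^2 - 1.6013*v - 6.2964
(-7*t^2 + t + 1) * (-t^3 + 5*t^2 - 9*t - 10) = 7*t^5 - 36*t^4 + 67*t^3 + 66*t^2 - 19*t - 10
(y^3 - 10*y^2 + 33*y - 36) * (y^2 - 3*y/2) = y^5 - 23*y^4/2 + 48*y^3 - 171*y^2/2 + 54*y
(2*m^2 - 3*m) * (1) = 2*m^2 - 3*m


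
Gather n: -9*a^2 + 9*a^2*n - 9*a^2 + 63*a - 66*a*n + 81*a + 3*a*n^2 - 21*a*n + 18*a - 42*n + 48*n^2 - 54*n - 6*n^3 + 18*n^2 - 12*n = -18*a^2 + 162*a - 6*n^3 + n^2*(3*a + 66) + n*(9*a^2 - 87*a - 108)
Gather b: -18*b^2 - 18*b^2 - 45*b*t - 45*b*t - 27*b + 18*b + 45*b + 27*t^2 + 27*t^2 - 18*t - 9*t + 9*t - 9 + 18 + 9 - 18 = -36*b^2 + b*(36 - 90*t) + 54*t^2 - 18*t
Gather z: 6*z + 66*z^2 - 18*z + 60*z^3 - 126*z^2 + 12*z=60*z^3 - 60*z^2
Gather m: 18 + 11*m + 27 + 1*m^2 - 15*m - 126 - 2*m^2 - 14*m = -m^2 - 18*m - 81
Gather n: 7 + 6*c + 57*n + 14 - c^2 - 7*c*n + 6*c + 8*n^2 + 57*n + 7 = -c^2 + 12*c + 8*n^2 + n*(114 - 7*c) + 28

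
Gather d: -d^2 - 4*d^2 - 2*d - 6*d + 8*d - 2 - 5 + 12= 5 - 5*d^2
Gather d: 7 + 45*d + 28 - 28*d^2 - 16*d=-28*d^2 + 29*d + 35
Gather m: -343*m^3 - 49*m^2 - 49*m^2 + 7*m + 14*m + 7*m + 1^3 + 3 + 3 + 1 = -343*m^3 - 98*m^2 + 28*m + 8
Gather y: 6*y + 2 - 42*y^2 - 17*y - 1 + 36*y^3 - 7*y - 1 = 36*y^3 - 42*y^2 - 18*y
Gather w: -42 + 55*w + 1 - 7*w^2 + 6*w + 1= -7*w^2 + 61*w - 40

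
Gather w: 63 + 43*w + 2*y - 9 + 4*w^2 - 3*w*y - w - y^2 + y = 4*w^2 + w*(42 - 3*y) - y^2 + 3*y + 54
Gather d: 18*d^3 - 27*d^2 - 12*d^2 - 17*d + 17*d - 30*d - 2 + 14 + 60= 18*d^3 - 39*d^2 - 30*d + 72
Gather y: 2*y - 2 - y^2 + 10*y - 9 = -y^2 + 12*y - 11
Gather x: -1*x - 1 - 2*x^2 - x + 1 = -2*x^2 - 2*x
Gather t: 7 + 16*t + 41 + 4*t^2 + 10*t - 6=4*t^2 + 26*t + 42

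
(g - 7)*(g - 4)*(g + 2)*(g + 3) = g^4 - 6*g^3 - 21*g^2 + 74*g + 168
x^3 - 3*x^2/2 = x^2*(x - 3/2)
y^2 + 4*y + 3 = (y + 1)*(y + 3)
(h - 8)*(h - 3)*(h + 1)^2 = h^4 - 9*h^3 + 3*h^2 + 37*h + 24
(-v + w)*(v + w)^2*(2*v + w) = -2*v^4 - 3*v^3*w + v^2*w^2 + 3*v*w^3 + w^4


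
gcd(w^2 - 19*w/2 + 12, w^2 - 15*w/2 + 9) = w - 3/2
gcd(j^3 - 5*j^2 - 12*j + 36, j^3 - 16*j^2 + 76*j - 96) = j^2 - 8*j + 12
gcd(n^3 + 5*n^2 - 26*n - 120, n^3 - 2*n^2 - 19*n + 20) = n^2 - n - 20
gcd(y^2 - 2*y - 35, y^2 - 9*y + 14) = y - 7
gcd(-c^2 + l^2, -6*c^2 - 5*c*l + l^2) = c + l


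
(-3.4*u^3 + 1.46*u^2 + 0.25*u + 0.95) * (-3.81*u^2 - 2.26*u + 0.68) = 12.954*u^5 + 2.1214*u^4 - 6.5641*u^3 - 3.1917*u^2 - 1.977*u + 0.646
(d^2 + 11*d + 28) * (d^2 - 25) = d^4 + 11*d^3 + 3*d^2 - 275*d - 700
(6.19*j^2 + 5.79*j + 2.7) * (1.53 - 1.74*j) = -10.7706*j^3 - 0.603899999999999*j^2 + 4.1607*j + 4.131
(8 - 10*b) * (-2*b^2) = 20*b^3 - 16*b^2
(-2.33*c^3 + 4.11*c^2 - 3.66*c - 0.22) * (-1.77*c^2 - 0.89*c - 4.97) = 4.1241*c^5 - 5.201*c^4 + 14.4004*c^3 - 16.7799*c^2 + 18.386*c + 1.0934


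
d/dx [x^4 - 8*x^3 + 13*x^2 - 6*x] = 4*x^3 - 24*x^2 + 26*x - 6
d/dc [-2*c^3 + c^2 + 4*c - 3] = -6*c^2 + 2*c + 4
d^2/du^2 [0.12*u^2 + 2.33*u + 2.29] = 0.240000000000000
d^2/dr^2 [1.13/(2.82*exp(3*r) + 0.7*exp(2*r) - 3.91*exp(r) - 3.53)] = ((-28.6794*exp(2*r) - 3.164*exp(r) + 4.4183)*(2.82*exp(3*r) + 0.7*exp(2*r) - 3.91*exp(r) - 3.53) + 1.13*(8.46*exp(2*r) + 1.4*exp(r) - 3.91)*(16.92*exp(2*r) + 2.8*exp(r) - 7.82)*exp(r))*exp(r)/(2.82*exp(3*r) + 0.7*exp(2*r) - 3.91*exp(r) - 3.53)^3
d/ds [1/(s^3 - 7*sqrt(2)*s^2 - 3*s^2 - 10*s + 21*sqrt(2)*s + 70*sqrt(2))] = (-3*s^2 + 6*s + 14*sqrt(2)*s - 21*sqrt(2) + 10)/(s^3 - 7*sqrt(2)*s^2 - 3*s^2 - 10*s + 21*sqrt(2)*s + 70*sqrt(2))^2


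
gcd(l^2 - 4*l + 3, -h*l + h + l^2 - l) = l - 1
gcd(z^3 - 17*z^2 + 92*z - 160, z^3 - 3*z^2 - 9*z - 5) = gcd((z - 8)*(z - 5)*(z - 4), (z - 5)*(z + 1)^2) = z - 5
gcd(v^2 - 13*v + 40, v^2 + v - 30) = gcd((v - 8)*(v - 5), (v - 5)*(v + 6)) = v - 5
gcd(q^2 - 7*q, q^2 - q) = q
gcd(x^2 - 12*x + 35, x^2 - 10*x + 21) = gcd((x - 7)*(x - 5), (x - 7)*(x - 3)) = x - 7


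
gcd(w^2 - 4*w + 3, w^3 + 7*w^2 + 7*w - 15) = w - 1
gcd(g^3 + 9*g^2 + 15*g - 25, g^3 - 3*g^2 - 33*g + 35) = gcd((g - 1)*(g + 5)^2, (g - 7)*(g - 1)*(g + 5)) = g^2 + 4*g - 5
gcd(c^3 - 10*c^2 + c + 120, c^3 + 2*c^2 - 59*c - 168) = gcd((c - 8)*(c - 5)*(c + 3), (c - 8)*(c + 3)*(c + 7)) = c^2 - 5*c - 24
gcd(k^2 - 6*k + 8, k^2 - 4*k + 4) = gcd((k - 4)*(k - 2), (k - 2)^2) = k - 2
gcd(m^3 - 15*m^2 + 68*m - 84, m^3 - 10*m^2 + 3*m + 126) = m^2 - 13*m + 42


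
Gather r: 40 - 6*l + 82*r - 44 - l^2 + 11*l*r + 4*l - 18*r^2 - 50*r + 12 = -l^2 - 2*l - 18*r^2 + r*(11*l + 32) + 8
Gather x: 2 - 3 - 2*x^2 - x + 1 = -2*x^2 - x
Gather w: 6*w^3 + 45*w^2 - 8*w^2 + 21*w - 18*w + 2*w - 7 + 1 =6*w^3 + 37*w^2 + 5*w - 6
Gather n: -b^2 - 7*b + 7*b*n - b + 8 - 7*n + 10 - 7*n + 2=-b^2 - 8*b + n*(7*b - 14) + 20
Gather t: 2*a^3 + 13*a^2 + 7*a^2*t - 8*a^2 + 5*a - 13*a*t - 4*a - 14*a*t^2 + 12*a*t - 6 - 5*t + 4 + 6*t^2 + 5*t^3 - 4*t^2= 2*a^3 + 5*a^2 + a + 5*t^3 + t^2*(2 - 14*a) + t*(7*a^2 - a - 5) - 2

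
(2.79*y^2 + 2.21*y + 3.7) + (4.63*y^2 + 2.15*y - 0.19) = 7.42*y^2 + 4.36*y + 3.51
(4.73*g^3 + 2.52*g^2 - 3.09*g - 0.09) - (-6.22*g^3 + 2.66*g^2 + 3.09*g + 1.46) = 10.95*g^3 - 0.14*g^2 - 6.18*g - 1.55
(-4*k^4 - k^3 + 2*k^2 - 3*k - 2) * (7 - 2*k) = 8*k^5 - 26*k^4 - 11*k^3 + 20*k^2 - 17*k - 14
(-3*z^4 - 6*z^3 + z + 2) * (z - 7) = -3*z^5 + 15*z^4 + 42*z^3 + z^2 - 5*z - 14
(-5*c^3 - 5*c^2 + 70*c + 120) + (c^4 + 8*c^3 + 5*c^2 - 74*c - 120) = c^4 + 3*c^3 - 4*c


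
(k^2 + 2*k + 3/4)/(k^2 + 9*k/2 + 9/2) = (k + 1/2)/(k + 3)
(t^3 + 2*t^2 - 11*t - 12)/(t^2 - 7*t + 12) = (t^2 + 5*t + 4)/(t - 4)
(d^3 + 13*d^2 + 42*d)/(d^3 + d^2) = (d^2 + 13*d + 42)/(d*(d + 1))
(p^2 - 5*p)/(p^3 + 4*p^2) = (p - 5)/(p*(p + 4))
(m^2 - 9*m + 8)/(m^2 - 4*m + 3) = (m - 8)/(m - 3)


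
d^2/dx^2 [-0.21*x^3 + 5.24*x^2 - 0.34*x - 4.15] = 10.48 - 1.26*x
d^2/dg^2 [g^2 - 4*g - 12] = 2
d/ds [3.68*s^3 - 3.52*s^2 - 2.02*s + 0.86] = 11.04*s^2 - 7.04*s - 2.02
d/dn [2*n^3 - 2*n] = 6*n^2 - 2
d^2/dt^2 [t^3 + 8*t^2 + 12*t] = 6*t + 16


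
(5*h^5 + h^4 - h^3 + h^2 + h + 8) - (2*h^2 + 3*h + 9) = 5*h^5 + h^4 - h^3 - h^2 - 2*h - 1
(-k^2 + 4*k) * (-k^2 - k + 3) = k^4 - 3*k^3 - 7*k^2 + 12*k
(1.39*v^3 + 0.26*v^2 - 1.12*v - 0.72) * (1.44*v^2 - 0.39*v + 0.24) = 2.0016*v^5 - 0.1677*v^4 - 1.3806*v^3 - 0.5376*v^2 + 0.012*v - 0.1728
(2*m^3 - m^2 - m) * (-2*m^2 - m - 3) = -4*m^5 - 3*m^3 + 4*m^2 + 3*m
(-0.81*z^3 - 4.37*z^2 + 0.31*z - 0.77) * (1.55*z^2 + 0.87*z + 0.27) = -1.2555*z^5 - 7.4782*z^4 - 3.5401*z^3 - 2.1037*z^2 - 0.5862*z - 0.2079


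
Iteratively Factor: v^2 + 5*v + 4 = (v + 1)*(v + 4)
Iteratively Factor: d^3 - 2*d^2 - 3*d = (d + 1)*(d^2 - 3*d) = (d - 3)*(d + 1)*(d)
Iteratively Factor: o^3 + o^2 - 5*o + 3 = (o - 1)*(o^2 + 2*o - 3) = (o - 1)*(o + 3)*(o - 1)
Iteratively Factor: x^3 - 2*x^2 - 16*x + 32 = (x + 4)*(x^2 - 6*x + 8) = (x - 2)*(x + 4)*(x - 4)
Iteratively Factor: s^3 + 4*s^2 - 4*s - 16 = (s + 4)*(s^2 - 4) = (s + 2)*(s + 4)*(s - 2)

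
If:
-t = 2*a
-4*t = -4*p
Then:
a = -t/2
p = t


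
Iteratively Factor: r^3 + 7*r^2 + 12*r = (r)*(r^2 + 7*r + 12) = r*(r + 3)*(r + 4)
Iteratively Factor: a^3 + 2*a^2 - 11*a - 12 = (a + 4)*(a^2 - 2*a - 3) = (a - 3)*(a + 4)*(a + 1)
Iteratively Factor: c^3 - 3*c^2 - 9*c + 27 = (c - 3)*(c^2 - 9) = (c - 3)*(c + 3)*(c - 3)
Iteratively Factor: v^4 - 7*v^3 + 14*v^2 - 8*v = (v - 4)*(v^3 - 3*v^2 + 2*v) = v*(v - 4)*(v^2 - 3*v + 2) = v*(v - 4)*(v - 2)*(v - 1)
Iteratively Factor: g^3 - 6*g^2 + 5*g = (g)*(g^2 - 6*g + 5) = g*(g - 5)*(g - 1)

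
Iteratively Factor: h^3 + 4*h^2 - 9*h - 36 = (h + 4)*(h^2 - 9) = (h - 3)*(h + 4)*(h + 3)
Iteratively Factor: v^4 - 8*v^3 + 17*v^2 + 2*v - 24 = (v - 3)*(v^3 - 5*v^2 + 2*v + 8) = (v - 3)*(v - 2)*(v^2 - 3*v - 4) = (v - 4)*(v - 3)*(v - 2)*(v + 1)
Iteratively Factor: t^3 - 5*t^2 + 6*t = (t)*(t^2 - 5*t + 6) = t*(t - 3)*(t - 2)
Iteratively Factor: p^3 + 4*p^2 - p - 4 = (p + 1)*(p^2 + 3*p - 4) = (p + 1)*(p + 4)*(p - 1)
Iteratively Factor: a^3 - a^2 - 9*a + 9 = (a + 3)*(a^2 - 4*a + 3) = (a - 1)*(a + 3)*(a - 3)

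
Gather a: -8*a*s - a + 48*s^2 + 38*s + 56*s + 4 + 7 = a*(-8*s - 1) + 48*s^2 + 94*s + 11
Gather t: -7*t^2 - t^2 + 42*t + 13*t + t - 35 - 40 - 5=-8*t^2 + 56*t - 80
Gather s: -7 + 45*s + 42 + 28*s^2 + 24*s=28*s^2 + 69*s + 35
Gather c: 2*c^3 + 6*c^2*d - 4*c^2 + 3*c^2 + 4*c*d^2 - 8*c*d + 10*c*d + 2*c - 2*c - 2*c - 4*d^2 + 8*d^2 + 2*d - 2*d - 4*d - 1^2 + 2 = 2*c^3 + c^2*(6*d - 1) + c*(4*d^2 + 2*d - 2) + 4*d^2 - 4*d + 1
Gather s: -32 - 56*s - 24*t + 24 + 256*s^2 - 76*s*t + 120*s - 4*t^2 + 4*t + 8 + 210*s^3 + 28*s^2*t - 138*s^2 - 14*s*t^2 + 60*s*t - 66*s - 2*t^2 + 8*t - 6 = 210*s^3 + s^2*(28*t + 118) + s*(-14*t^2 - 16*t - 2) - 6*t^2 - 12*t - 6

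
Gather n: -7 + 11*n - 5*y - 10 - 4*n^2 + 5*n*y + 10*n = -4*n^2 + n*(5*y + 21) - 5*y - 17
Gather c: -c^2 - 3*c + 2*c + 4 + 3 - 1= -c^2 - c + 6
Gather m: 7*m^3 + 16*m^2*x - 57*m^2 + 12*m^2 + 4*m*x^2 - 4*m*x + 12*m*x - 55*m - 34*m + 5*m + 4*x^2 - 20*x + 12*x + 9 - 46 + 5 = 7*m^3 + m^2*(16*x - 45) + m*(4*x^2 + 8*x - 84) + 4*x^2 - 8*x - 32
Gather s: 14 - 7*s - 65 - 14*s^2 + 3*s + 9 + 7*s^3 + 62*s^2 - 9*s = 7*s^3 + 48*s^2 - 13*s - 42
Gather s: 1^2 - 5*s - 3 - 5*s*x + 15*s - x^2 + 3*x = s*(10 - 5*x) - x^2 + 3*x - 2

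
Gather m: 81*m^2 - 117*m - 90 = 81*m^2 - 117*m - 90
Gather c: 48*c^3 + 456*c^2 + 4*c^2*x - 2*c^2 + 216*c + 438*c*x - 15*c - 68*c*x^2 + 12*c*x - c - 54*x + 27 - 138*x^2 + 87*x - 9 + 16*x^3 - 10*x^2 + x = 48*c^3 + c^2*(4*x + 454) + c*(-68*x^2 + 450*x + 200) + 16*x^3 - 148*x^2 + 34*x + 18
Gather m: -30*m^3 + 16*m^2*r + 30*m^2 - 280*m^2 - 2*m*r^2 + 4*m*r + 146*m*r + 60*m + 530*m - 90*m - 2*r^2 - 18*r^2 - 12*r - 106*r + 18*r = -30*m^3 + m^2*(16*r - 250) + m*(-2*r^2 + 150*r + 500) - 20*r^2 - 100*r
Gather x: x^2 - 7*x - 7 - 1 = x^2 - 7*x - 8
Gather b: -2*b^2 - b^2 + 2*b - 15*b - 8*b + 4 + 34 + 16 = -3*b^2 - 21*b + 54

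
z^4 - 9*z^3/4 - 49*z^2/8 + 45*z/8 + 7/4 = (z - 7/2)*(z - 1)*(z + 1/4)*(z + 2)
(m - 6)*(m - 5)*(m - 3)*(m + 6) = m^4 - 8*m^3 - 21*m^2 + 288*m - 540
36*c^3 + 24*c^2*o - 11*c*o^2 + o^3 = (-6*c + o)^2*(c + o)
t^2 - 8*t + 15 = (t - 5)*(t - 3)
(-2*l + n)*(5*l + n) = -10*l^2 + 3*l*n + n^2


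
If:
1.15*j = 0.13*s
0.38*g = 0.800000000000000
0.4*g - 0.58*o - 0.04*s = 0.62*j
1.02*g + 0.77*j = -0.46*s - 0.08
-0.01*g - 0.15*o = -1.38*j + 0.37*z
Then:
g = 2.11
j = -0.46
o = 2.22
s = -4.07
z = -2.68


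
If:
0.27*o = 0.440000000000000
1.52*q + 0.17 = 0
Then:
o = 1.63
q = -0.11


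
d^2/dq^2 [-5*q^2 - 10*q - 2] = -10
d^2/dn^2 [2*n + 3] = 0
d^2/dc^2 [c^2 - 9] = 2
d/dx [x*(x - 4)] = 2*x - 4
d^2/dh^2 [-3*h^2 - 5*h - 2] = -6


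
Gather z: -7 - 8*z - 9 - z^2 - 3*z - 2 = -z^2 - 11*z - 18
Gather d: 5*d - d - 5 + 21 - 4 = 4*d + 12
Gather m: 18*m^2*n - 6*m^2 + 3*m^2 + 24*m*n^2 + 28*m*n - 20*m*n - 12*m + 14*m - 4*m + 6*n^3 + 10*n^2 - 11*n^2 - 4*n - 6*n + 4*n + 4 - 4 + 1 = m^2*(18*n - 3) + m*(24*n^2 + 8*n - 2) + 6*n^3 - n^2 - 6*n + 1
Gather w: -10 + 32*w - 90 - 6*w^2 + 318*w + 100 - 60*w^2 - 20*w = -66*w^2 + 330*w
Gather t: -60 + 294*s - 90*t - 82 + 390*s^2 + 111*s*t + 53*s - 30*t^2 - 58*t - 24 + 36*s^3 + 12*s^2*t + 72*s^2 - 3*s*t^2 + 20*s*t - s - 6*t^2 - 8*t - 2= 36*s^3 + 462*s^2 + 346*s + t^2*(-3*s - 36) + t*(12*s^2 + 131*s - 156) - 168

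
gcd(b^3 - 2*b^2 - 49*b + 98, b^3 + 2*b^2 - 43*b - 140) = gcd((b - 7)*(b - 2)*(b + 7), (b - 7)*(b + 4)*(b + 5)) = b - 7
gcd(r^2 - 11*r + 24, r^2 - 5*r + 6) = r - 3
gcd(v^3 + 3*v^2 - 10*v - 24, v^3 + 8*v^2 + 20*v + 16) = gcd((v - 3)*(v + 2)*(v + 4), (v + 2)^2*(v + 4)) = v^2 + 6*v + 8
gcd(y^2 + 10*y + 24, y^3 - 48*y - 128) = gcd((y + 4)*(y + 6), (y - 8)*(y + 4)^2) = y + 4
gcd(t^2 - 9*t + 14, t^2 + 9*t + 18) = 1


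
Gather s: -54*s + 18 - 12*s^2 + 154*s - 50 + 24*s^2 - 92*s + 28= 12*s^2 + 8*s - 4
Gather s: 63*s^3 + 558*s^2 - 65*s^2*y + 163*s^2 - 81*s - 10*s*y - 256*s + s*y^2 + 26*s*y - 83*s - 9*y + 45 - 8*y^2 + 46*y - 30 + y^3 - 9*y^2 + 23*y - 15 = 63*s^3 + s^2*(721 - 65*y) + s*(y^2 + 16*y - 420) + y^3 - 17*y^2 + 60*y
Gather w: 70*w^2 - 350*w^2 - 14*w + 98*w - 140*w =-280*w^2 - 56*w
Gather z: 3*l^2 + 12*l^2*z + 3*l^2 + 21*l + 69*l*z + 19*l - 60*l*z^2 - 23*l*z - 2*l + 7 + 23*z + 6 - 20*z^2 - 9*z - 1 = 6*l^2 + 38*l + z^2*(-60*l - 20) + z*(12*l^2 + 46*l + 14) + 12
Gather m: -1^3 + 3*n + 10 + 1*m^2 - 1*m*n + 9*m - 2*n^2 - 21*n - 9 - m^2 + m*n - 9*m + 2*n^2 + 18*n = 0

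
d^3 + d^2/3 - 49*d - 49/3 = (d - 7)*(d + 1/3)*(d + 7)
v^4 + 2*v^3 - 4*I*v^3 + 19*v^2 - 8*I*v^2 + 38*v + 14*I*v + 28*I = (v + 2)*(v - 7*I)*(v + I)*(v + 2*I)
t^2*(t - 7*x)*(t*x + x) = t^4*x - 7*t^3*x^2 + t^3*x - 7*t^2*x^2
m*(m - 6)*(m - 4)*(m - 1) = m^4 - 11*m^3 + 34*m^2 - 24*m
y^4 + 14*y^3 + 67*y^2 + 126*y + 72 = (y + 1)*(y + 3)*(y + 4)*(y + 6)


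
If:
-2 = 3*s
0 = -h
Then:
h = 0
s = -2/3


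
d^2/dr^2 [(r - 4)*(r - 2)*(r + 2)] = 6*r - 8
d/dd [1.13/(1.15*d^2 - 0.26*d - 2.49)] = (0.2938 - 2.599*d)/(-1.15*d^2 + 0.26*d + 2.49)^2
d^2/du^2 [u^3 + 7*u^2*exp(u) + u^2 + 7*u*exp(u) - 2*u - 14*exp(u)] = 7*u^2*exp(u) + 35*u*exp(u) + 6*u + 14*exp(u) + 2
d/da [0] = 0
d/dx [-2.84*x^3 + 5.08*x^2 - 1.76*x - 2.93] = -8.52*x^2 + 10.16*x - 1.76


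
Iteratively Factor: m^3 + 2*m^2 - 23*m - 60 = (m + 3)*(m^2 - m - 20) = (m - 5)*(m + 3)*(m + 4)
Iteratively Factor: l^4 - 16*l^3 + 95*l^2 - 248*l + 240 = (l - 4)*(l^3 - 12*l^2 + 47*l - 60) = (l - 4)^2*(l^2 - 8*l + 15) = (l - 4)^2*(l - 3)*(l - 5)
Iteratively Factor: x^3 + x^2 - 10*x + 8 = (x + 4)*(x^2 - 3*x + 2) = (x - 1)*(x + 4)*(x - 2)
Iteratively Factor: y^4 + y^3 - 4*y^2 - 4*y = (y - 2)*(y^3 + 3*y^2 + 2*y) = y*(y - 2)*(y^2 + 3*y + 2) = y*(y - 2)*(y + 2)*(y + 1)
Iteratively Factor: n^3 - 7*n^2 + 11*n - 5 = (n - 5)*(n^2 - 2*n + 1) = (n - 5)*(n - 1)*(n - 1)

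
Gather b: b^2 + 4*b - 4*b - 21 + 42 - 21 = b^2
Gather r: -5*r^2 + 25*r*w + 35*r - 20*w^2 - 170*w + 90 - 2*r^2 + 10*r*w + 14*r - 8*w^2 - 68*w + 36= -7*r^2 + r*(35*w + 49) - 28*w^2 - 238*w + 126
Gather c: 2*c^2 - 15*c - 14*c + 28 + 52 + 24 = 2*c^2 - 29*c + 104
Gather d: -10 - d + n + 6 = -d + n - 4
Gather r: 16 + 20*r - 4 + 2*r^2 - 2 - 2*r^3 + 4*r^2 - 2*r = -2*r^3 + 6*r^2 + 18*r + 10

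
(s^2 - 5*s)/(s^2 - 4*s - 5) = s/(s + 1)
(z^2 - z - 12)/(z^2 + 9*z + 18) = (z - 4)/(z + 6)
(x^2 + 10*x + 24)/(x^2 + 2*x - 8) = (x + 6)/(x - 2)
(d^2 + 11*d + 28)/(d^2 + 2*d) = (d^2 + 11*d + 28)/(d*(d + 2))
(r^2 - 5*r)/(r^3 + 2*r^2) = (r - 5)/(r*(r + 2))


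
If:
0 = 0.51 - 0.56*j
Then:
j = 0.91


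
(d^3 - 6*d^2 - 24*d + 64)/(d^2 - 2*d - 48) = (d^2 + 2*d - 8)/(d + 6)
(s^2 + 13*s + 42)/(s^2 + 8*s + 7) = (s + 6)/(s + 1)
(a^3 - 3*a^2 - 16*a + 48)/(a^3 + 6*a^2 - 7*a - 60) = (a - 4)/(a + 5)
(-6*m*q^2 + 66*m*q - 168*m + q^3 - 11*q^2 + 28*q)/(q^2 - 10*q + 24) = (-6*m*q + 42*m + q^2 - 7*q)/(q - 6)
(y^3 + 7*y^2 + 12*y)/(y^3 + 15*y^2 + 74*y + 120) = y*(y + 3)/(y^2 + 11*y + 30)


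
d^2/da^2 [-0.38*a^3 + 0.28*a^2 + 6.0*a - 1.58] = 0.56 - 2.28*a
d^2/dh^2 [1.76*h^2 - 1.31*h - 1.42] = 3.52000000000000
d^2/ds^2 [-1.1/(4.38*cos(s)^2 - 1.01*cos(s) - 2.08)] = (-84.41136*(1 - cos(s)^2)^2 + 14.59854*cos(s)^3 - 83.41355*cos(s)^2 - 26.8862*cos(s) + 106.69846)/(-4.38*cos(s)^2 + 1.01*cos(s) + 2.08)^3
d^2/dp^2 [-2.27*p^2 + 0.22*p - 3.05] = -4.54000000000000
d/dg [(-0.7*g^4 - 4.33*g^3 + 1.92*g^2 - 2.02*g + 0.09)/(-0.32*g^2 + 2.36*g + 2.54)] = (0.448*g^5 - 3.5704*g^4 - 27.5496*g^3 - 29.1098*g^2 + 9.8112*g - 5.3432)/(0.1024*g^4 - 1.5104*g^3 + 3.944*g^2 + 11.9888*g + 6.4516)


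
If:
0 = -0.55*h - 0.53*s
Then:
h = -0.963636363636364*s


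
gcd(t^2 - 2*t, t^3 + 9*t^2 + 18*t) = t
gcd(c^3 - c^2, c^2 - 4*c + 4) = 1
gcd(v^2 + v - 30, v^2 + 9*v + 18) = v + 6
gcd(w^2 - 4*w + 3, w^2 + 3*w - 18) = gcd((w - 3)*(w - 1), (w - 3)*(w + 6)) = w - 3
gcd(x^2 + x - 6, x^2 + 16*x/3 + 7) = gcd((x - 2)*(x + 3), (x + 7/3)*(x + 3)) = x + 3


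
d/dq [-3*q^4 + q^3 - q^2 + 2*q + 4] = -12*q^3 + 3*q^2 - 2*q + 2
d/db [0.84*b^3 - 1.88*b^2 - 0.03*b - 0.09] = 2.52*b^2 - 3.76*b - 0.03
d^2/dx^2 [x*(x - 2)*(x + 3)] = 6*x + 2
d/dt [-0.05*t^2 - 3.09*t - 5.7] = -0.1*t - 3.09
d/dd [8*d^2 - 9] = 16*d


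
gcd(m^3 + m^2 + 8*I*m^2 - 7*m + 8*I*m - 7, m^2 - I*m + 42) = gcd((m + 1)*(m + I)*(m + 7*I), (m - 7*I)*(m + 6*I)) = 1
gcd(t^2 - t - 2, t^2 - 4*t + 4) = t - 2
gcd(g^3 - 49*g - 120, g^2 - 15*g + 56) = g - 8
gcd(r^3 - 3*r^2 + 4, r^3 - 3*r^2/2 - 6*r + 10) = r^2 - 4*r + 4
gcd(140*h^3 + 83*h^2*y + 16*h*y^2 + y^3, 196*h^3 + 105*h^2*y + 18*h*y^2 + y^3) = 28*h^2 + 11*h*y + y^2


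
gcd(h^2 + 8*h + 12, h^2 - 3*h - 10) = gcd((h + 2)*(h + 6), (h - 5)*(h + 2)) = h + 2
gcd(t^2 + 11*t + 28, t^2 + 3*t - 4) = t + 4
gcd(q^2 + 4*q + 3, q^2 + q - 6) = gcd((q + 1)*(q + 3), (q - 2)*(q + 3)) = q + 3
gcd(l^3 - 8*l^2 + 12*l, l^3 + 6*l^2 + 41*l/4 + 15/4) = 1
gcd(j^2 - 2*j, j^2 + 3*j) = j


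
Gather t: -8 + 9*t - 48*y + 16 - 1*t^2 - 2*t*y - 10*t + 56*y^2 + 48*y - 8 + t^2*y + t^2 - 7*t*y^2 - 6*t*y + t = t^2*y + t*(-7*y^2 - 8*y) + 56*y^2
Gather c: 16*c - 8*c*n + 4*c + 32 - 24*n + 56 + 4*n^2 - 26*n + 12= c*(20 - 8*n) + 4*n^2 - 50*n + 100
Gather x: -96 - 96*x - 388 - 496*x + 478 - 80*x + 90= 84 - 672*x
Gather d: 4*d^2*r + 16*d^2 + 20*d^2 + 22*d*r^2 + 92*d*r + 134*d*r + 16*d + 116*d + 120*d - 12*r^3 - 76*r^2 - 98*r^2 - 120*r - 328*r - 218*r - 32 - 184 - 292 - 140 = d^2*(4*r + 36) + d*(22*r^2 + 226*r + 252) - 12*r^3 - 174*r^2 - 666*r - 648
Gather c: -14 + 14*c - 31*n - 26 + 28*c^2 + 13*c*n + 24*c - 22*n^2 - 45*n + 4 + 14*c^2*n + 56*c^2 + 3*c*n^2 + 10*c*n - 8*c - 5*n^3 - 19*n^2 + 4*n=c^2*(14*n + 84) + c*(3*n^2 + 23*n + 30) - 5*n^3 - 41*n^2 - 72*n - 36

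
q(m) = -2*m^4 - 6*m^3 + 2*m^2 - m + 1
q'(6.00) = -2353.00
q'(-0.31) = -3.73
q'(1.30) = -43.80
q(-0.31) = 1.66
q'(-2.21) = -11.40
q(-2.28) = 30.74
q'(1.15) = -32.37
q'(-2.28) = -8.87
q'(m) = -8*m^3 - 18*m^2 + 4*m - 1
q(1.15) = -10.13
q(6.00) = -3821.00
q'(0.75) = -11.50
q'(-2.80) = 22.30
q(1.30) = -15.81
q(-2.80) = 28.26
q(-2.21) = 30.03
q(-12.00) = -30803.00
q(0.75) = -1.79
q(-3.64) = -30.59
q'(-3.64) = 131.78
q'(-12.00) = 11183.00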